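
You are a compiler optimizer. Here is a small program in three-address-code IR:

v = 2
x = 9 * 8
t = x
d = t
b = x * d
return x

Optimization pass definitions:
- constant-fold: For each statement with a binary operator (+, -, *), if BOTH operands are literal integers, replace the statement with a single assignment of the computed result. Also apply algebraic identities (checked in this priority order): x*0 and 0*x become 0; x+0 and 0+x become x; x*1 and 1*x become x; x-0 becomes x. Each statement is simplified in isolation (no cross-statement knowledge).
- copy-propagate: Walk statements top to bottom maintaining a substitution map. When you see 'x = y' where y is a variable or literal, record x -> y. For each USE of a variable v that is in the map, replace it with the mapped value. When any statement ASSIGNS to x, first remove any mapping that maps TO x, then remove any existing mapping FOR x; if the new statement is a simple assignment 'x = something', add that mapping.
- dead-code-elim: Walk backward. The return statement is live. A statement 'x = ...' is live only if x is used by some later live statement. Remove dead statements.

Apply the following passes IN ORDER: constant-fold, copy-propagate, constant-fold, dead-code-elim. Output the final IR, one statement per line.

Initial IR:
  v = 2
  x = 9 * 8
  t = x
  d = t
  b = x * d
  return x
After constant-fold (6 stmts):
  v = 2
  x = 72
  t = x
  d = t
  b = x * d
  return x
After copy-propagate (6 stmts):
  v = 2
  x = 72
  t = 72
  d = 72
  b = 72 * 72
  return 72
After constant-fold (6 stmts):
  v = 2
  x = 72
  t = 72
  d = 72
  b = 5184
  return 72
After dead-code-elim (1 stmts):
  return 72

Answer: return 72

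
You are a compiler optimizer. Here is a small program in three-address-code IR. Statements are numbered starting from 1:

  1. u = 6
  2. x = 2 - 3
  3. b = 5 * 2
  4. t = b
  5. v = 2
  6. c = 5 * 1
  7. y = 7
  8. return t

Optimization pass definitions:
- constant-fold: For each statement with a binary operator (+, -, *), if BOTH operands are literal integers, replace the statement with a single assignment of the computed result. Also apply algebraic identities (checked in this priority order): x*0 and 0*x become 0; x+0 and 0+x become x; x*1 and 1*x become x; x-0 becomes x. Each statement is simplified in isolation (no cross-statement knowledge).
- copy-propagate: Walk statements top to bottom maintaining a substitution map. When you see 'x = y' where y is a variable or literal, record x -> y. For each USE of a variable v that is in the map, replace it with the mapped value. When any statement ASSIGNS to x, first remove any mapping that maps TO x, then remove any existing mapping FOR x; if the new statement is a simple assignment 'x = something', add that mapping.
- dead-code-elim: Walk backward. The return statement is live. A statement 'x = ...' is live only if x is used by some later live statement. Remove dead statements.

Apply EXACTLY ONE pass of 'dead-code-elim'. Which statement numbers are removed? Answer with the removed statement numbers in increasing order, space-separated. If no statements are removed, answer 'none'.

Backward liveness scan:
Stmt 1 'u = 6': DEAD (u not in live set [])
Stmt 2 'x = 2 - 3': DEAD (x not in live set [])
Stmt 3 'b = 5 * 2': KEEP (b is live); live-in = []
Stmt 4 't = b': KEEP (t is live); live-in = ['b']
Stmt 5 'v = 2': DEAD (v not in live set ['t'])
Stmt 6 'c = 5 * 1': DEAD (c not in live set ['t'])
Stmt 7 'y = 7': DEAD (y not in live set ['t'])
Stmt 8 'return t': KEEP (return); live-in = ['t']
Removed statement numbers: [1, 2, 5, 6, 7]
Surviving IR:
  b = 5 * 2
  t = b
  return t

Answer: 1 2 5 6 7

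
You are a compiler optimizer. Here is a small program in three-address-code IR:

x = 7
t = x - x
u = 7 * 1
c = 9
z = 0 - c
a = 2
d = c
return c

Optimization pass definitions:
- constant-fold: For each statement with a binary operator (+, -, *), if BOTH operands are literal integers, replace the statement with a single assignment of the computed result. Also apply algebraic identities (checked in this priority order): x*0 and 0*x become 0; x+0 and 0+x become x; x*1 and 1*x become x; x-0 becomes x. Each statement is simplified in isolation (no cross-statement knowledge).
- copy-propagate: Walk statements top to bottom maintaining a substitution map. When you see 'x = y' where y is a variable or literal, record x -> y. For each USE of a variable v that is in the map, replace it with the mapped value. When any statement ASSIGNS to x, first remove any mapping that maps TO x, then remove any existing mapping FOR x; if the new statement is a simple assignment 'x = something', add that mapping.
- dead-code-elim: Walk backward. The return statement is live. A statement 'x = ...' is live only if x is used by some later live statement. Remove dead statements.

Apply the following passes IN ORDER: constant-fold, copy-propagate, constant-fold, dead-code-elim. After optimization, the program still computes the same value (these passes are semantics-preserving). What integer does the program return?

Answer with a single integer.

Answer: 9

Derivation:
Initial IR:
  x = 7
  t = x - x
  u = 7 * 1
  c = 9
  z = 0 - c
  a = 2
  d = c
  return c
After constant-fold (8 stmts):
  x = 7
  t = x - x
  u = 7
  c = 9
  z = 0 - c
  a = 2
  d = c
  return c
After copy-propagate (8 stmts):
  x = 7
  t = 7 - 7
  u = 7
  c = 9
  z = 0 - 9
  a = 2
  d = 9
  return 9
After constant-fold (8 stmts):
  x = 7
  t = 0
  u = 7
  c = 9
  z = -9
  a = 2
  d = 9
  return 9
After dead-code-elim (1 stmts):
  return 9
Evaluate:
  x = 7  =>  x = 7
  t = x - x  =>  t = 0
  u = 7 * 1  =>  u = 7
  c = 9  =>  c = 9
  z = 0 - c  =>  z = -9
  a = 2  =>  a = 2
  d = c  =>  d = 9
  return c = 9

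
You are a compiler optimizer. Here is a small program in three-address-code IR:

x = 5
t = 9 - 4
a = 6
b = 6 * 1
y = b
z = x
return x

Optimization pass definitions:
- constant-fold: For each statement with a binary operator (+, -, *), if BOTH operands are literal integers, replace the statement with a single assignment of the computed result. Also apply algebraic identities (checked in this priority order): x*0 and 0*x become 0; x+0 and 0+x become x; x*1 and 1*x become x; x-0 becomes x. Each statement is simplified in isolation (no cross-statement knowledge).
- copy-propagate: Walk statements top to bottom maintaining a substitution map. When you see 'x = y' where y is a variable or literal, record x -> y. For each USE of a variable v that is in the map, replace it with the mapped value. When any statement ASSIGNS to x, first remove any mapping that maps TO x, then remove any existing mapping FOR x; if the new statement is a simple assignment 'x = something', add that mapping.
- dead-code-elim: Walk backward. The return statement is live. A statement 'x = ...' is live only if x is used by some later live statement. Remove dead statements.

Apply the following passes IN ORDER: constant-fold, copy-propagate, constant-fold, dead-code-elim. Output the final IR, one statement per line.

Answer: return 5

Derivation:
Initial IR:
  x = 5
  t = 9 - 4
  a = 6
  b = 6 * 1
  y = b
  z = x
  return x
After constant-fold (7 stmts):
  x = 5
  t = 5
  a = 6
  b = 6
  y = b
  z = x
  return x
After copy-propagate (7 stmts):
  x = 5
  t = 5
  a = 6
  b = 6
  y = 6
  z = 5
  return 5
After constant-fold (7 stmts):
  x = 5
  t = 5
  a = 6
  b = 6
  y = 6
  z = 5
  return 5
After dead-code-elim (1 stmts):
  return 5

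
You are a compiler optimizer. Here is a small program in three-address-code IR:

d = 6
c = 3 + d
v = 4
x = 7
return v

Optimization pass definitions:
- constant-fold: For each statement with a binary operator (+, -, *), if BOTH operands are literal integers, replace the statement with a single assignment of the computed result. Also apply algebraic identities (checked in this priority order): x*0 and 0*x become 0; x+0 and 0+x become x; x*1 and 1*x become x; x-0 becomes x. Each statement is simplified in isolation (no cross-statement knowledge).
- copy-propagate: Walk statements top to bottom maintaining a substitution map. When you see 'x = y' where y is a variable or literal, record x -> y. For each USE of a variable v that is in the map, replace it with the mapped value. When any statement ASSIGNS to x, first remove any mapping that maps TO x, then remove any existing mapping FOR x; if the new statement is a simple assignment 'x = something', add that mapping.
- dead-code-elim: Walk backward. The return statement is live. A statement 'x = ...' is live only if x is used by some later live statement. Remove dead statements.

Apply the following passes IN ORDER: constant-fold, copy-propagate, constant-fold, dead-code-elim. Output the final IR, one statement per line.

Initial IR:
  d = 6
  c = 3 + d
  v = 4
  x = 7
  return v
After constant-fold (5 stmts):
  d = 6
  c = 3 + d
  v = 4
  x = 7
  return v
After copy-propagate (5 stmts):
  d = 6
  c = 3 + 6
  v = 4
  x = 7
  return 4
After constant-fold (5 stmts):
  d = 6
  c = 9
  v = 4
  x = 7
  return 4
After dead-code-elim (1 stmts):
  return 4

Answer: return 4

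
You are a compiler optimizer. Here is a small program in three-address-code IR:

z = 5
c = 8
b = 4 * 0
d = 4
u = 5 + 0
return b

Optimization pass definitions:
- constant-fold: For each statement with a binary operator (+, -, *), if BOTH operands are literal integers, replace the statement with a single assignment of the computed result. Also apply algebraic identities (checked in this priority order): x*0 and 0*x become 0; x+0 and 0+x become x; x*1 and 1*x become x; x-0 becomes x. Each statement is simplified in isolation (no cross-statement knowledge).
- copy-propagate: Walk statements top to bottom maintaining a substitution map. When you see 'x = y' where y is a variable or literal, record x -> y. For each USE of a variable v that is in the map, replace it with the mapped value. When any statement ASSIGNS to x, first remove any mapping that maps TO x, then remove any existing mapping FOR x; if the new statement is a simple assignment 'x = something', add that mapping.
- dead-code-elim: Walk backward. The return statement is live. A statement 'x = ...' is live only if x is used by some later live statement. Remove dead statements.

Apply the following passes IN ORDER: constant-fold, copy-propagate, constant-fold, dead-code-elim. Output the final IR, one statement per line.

Initial IR:
  z = 5
  c = 8
  b = 4 * 0
  d = 4
  u = 5 + 0
  return b
After constant-fold (6 stmts):
  z = 5
  c = 8
  b = 0
  d = 4
  u = 5
  return b
After copy-propagate (6 stmts):
  z = 5
  c = 8
  b = 0
  d = 4
  u = 5
  return 0
After constant-fold (6 stmts):
  z = 5
  c = 8
  b = 0
  d = 4
  u = 5
  return 0
After dead-code-elim (1 stmts):
  return 0

Answer: return 0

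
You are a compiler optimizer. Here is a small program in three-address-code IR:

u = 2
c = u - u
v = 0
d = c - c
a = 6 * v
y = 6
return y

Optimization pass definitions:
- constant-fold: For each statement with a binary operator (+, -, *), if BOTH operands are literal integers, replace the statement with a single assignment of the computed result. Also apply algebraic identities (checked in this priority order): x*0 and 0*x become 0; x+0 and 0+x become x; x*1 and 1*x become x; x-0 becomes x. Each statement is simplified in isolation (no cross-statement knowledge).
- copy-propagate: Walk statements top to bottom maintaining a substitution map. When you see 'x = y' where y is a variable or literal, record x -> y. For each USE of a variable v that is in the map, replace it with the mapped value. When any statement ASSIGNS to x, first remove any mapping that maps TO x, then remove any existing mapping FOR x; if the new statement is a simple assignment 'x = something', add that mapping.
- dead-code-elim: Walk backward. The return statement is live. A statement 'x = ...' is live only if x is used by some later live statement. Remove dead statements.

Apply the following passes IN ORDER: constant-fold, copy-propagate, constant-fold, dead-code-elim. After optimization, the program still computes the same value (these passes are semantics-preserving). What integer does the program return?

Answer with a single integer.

Initial IR:
  u = 2
  c = u - u
  v = 0
  d = c - c
  a = 6 * v
  y = 6
  return y
After constant-fold (7 stmts):
  u = 2
  c = u - u
  v = 0
  d = c - c
  a = 6 * v
  y = 6
  return y
After copy-propagate (7 stmts):
  u = 2
  c = 2 - 2
  v = 0
  d = c - c
  a = 6 * 0
  y = 6
  return 6
After constant-fold (7 stmts):
  u = 2
  c = 0
  v = 0
  d = c - c
  a = 0
  y = 6
  return 6
After dead-code-elim (1 stmts):
  return 6
Evaluate:
  u = 2  =>  u = 2
  c = u - u  =>  c = 0
  v = 0  =>  v = 0
  d = c - c  =>  d = 0
  a = 6 * v  =>  a = 0
  y = 6  =>  y = 6
  return y = 6

Answer: 6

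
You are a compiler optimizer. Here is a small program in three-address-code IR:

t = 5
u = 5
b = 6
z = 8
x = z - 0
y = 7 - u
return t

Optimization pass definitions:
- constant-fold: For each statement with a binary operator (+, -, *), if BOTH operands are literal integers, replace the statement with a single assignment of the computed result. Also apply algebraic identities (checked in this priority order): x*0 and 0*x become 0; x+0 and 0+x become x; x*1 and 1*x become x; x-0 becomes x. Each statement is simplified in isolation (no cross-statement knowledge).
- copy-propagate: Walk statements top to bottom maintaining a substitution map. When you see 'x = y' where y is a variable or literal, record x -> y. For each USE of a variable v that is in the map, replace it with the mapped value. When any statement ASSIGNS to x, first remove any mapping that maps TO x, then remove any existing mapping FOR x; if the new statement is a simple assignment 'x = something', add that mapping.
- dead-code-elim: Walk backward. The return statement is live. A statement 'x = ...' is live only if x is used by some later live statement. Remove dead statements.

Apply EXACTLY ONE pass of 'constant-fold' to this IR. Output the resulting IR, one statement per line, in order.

Applying constant-fold statement-by-statement:
  [1] t = 5  (unchanged)
  [2] u = 5  (unchanged)
  [3] b = 6  (unchanged)
  [4] z = 8  (unchanged)
  [5] x = z - 0  -> x = z
  [6] y = 7 - u  (unchanged)
  [7] return t  (unchanged)
Result (7 stmts):
  t = 5
  u = 5
  b = 6
  z = 8
  x = z
  y = 7 - u
  return t

Answer: t = 5
u = 5
b = 6
z = 8
x = z
y = 7 - u
return t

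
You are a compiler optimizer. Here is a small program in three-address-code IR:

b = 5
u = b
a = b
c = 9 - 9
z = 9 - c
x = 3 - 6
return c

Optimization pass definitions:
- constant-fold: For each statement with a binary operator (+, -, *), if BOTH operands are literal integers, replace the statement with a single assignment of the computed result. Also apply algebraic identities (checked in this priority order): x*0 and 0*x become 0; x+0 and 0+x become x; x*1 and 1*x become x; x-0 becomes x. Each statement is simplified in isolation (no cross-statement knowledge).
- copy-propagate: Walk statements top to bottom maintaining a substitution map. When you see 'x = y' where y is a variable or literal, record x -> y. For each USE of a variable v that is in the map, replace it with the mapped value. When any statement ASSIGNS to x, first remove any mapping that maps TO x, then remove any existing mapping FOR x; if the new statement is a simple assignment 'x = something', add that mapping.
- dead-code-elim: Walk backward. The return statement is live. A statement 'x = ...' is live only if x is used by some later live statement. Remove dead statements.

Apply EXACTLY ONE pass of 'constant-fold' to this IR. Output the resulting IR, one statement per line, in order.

Answer: b = 5
u = b
a = b
c = 0
z = 9 - c
x = -3
return c

Derivation:
Applying constant-fold statement-by-statement:
  [1] b = 5  (unchanged)
  [2] u = b  (unchanged)
  [3] a = b  (unchanged)
  [4] c = 9 - 9  -> c = 0
  [5] z = 9 - c  (unchanged)
  [6] x = 3 - 6  -> x = -3
  [7] return c  (unchanged)
Result (7 stmts):
  b = 5
  u = b
  a = b
  c = 0
  z = 9 - c
  x = -3
  return c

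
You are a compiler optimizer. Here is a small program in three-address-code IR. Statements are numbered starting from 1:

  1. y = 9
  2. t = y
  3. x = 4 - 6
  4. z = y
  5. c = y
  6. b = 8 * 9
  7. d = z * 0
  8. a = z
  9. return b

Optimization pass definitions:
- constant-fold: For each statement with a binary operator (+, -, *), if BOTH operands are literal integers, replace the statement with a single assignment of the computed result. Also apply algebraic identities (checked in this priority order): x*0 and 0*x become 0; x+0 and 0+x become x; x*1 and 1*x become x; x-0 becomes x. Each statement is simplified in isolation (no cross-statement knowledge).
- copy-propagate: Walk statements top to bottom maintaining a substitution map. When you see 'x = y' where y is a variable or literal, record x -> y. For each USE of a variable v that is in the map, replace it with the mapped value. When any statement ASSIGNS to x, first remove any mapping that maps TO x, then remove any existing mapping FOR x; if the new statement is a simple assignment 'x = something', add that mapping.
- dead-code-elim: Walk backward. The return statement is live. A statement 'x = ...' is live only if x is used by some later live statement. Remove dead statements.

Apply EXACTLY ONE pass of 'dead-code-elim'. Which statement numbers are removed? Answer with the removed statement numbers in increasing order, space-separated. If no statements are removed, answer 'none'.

Backward liveness scan:
Stmt 1 'y = 9': DEAD (y not in live set [])
Stmt 2 't = y': DEAD (t not in live set [])
Stmt 3 'x = 4 - 6': DEAD (x not in live set [])
Stmt 4 'z = y': DEAD (z not in live set [])
Stmt 5 'c = y': DEAD (c not in live set [])
Stmt 6 'b = 8 * 9': KEEP (b is live); live-in = []
Stmt 7 'd = z * 0': DEAD (d not in live set ['b'])
Stmt 8 'a = z': DEAD (a not in live set ['b'])
Stmt 9 'return b': KEEP (return); live-in = ['b']
Removed statement numbers: [1, 2, 3, 4, 5, 7, 8]
Surviving IR:
  b = 8 * 9
  return b

Answer: 1 2 3 4 5 7 8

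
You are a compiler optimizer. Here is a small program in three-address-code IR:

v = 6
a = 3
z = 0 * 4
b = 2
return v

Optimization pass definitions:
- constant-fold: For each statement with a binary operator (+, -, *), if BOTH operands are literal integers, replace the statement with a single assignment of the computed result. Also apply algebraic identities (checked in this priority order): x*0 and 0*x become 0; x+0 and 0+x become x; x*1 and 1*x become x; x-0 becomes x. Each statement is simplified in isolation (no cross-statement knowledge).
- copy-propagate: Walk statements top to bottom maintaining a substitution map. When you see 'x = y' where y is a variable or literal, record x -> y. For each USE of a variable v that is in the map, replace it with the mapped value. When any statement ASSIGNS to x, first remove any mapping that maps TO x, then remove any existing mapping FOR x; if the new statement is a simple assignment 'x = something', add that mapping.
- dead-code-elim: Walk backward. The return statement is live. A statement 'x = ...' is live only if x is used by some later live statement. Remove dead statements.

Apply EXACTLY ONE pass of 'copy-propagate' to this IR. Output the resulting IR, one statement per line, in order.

Answer: v = 6
a = 3
z = 0 * 4
b = 2
return 6

Derivation:
Applying copy-propagate statement-by-statement:
  [1] v = 6  (unchanged)
  [2] a = 3  (unchanged)
  [3] z = 0 * 4  (unchanged)
  [4] b = 2  (unchanged)
  [5] return v  -> return 6
Result (5 stmts):
  v = 6
  a = 3
  z = 0 * 4
  b = 2
  return 6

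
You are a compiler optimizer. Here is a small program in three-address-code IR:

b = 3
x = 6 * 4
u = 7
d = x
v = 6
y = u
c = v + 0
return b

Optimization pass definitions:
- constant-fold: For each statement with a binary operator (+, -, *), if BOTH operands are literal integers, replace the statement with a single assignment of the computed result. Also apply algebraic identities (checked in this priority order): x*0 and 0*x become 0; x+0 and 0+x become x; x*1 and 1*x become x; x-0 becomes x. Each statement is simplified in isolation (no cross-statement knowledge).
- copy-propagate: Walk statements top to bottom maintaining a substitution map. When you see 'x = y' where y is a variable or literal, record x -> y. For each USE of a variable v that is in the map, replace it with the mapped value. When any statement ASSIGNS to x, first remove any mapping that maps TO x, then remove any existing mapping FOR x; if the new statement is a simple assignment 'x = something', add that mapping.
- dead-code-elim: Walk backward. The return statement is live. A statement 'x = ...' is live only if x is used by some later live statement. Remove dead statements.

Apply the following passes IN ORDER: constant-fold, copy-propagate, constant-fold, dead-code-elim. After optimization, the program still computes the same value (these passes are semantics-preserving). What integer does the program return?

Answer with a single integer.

Answer: 3

Derivation:
Initial IR:
  b = 3
  x = 6 * 4
  u = 7
  d = x
  v = 6
  y = u
  c = v + 0
  return b
After constant-fold (8 stmts):
  b = 3
  x = 24
  u = 7
  d = x
  v = 6
  y = u
  c = v
  return b
After copy-propagate (8 stmts):
  b = 3
  x = 24
  u = 7
  d = 24
  v = 6
  y = 7
  c = 6
  return 3
After constant-fold (8 stmts):
  b = 3
  x = 24
  u = 7
  d = 24
  v = 6
  y = 7
  c = 6
  return 3
After dead-code-elim (1 stmts):
  return 3
Evaluate:
  b = 3  =>  b = 3
  x = 6 * 4  =>  x = 24
  u = 7  =>  u = 7
  d = x  =>  d = 24
  v = 6  =>  v = 6
  y = u  =>  y = 7
  c = v + 0  =>  c = 6
  return b = 3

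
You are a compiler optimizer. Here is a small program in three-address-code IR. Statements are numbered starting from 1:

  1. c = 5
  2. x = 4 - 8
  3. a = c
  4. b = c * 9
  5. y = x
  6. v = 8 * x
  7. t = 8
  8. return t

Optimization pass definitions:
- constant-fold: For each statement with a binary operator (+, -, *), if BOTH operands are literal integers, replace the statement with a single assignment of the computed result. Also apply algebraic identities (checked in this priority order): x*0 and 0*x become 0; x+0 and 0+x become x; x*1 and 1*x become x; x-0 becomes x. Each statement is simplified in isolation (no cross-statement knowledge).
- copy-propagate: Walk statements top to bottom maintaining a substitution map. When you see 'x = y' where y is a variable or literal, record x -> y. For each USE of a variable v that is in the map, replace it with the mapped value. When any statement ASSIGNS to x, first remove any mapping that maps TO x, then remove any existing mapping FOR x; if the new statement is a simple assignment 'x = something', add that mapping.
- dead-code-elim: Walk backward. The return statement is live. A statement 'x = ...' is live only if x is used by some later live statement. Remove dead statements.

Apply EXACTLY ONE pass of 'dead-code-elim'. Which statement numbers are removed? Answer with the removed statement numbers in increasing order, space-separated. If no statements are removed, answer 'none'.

Answer: 1 2 3 4 5 6

Derivation:
Backward liveness scan:
Stmt 1 'c = 5': DEAD (c not in live set [])
Stmt 2 'x = 4 - 8': DEAD (x not in live set [])
Stmt 3 'a = c': DEAD (a not in live set [])
Stmt 4 'b = c * 9': DEAD (b not in live set [])
Stmt 5 'y = x': DEAD (y not in live set [])
Stmt 6 'v = 8 * x': DEAD (v not in live set [])
Stmt 7 't = 8': KEEP (t is live); live-in = []
Stmt 8 'return t': KEEP (return); live-in = ['t']
Removed statement numbers: [1, 2, 3, 4, 5, 6]
Surviving IR:
  t = 8
  return t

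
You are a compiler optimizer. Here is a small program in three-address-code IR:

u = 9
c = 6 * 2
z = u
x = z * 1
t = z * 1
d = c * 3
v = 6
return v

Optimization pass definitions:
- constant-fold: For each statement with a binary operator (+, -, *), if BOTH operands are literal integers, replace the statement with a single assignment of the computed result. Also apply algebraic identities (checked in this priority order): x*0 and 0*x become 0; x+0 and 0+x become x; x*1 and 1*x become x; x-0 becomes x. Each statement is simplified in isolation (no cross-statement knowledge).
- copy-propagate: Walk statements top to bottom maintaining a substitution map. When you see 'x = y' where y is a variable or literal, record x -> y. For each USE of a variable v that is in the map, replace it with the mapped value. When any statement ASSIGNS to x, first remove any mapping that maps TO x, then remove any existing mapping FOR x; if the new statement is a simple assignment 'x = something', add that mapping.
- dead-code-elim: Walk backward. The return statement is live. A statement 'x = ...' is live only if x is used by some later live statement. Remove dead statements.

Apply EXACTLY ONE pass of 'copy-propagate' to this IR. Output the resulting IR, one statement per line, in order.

Applying copy-propagate statement-by-statement:
  [1] u = 9  (unchanged)
  [2] c = 6 * 2  (unchanged)
  [3] z = u  -> z = 9
  [4] x = z * 1  -> x = 9 * 1
  [5] t = z * 1  -> t = 9 * 1
  [6] d = c * 3  (unchanged)
  [7] v = 6  (unchanged)
  [8] return v  -> return 6
Result (8 stmts):
  u = 9
  c = 6 * 2
  z = 9
  x = 9 * 1
  t = 9 * 1
  d = c * 3
  v = 6
  return 6

Answer: u = 9
c = 6 * 2
z = 9
x = 9 * 1
t = 9 * 1
d = c * 3
v = 6
return 6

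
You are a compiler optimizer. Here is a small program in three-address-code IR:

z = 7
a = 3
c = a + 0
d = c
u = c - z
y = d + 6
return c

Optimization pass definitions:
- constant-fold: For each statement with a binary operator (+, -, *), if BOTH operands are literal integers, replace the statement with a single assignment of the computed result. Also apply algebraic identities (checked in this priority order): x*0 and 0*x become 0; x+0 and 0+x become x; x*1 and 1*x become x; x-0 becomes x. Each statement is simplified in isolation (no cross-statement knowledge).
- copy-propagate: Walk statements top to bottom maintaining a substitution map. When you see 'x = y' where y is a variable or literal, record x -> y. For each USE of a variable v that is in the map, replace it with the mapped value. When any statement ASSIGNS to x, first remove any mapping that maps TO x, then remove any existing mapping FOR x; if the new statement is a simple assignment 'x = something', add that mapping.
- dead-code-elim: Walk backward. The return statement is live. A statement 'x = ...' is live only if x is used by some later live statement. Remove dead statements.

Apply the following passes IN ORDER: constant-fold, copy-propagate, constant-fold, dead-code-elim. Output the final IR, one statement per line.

Answer: return 3

Derivation:
Initial IR:
  z = 7
  a = 3
  c = a + 0
  d = c
  u = c - z
  y = d + 6
  return c
After constant-fold (7 stmts):
  z = 7
  a = 3
  c = a
  d = c
  u = c - z
  y = d + 6
  return c
After copy-propagate (7 stmts):
  z = 7
  a = 3
  c = 3
  d = 3
  u = 3 - 7
  y = 3 + 6
  return 3
After constant-fold (7 stmts):
  z = 7
  a = 3
  c = 3
  d = 3
  u = -4
  y = 9
  return 3
After dead-code-elim (1 stmts):
  return 3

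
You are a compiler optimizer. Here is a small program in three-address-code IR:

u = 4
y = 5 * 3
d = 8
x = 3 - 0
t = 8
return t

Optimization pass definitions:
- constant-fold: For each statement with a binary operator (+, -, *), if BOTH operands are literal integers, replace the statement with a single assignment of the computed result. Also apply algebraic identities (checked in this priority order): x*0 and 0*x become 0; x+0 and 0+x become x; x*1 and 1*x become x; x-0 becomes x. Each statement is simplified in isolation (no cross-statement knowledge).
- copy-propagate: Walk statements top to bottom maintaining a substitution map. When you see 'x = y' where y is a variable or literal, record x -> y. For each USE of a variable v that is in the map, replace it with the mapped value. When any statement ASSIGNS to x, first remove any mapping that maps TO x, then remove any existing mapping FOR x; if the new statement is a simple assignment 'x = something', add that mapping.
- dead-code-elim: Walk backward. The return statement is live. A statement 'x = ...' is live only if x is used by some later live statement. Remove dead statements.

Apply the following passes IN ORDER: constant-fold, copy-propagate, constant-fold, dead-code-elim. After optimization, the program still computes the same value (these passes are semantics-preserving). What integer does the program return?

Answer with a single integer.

Initial IR:
  u = 4
  y = 5 * 3
  d = 8
  x = 3 - 0
  t = 8
  return t
After constant-fold (6 stmts):
  u = 4
  y = 15
  d = 8
  x = 3
  t = 8
  return t
After copy-propagate (6 stmts):
  u = 4
  y = 15
  d = 8
  x = 3
  t = 8
  return 8
After constant-fold (6 stmts):
  u = 4
  y = 15
  d = 8
  x = 3
  t = 8
  return 8
After dead-code-elim (1 stmts):
  return 8
Evaluate:
  u = 4  =>  u = 4
  y = 5 * 3  =>  y = 15
  d = 8  =>  d = 8
  x = 3 - 0  =>  x = 3
  t = 8  =>  t = 8
  return t = 8

Answer: 8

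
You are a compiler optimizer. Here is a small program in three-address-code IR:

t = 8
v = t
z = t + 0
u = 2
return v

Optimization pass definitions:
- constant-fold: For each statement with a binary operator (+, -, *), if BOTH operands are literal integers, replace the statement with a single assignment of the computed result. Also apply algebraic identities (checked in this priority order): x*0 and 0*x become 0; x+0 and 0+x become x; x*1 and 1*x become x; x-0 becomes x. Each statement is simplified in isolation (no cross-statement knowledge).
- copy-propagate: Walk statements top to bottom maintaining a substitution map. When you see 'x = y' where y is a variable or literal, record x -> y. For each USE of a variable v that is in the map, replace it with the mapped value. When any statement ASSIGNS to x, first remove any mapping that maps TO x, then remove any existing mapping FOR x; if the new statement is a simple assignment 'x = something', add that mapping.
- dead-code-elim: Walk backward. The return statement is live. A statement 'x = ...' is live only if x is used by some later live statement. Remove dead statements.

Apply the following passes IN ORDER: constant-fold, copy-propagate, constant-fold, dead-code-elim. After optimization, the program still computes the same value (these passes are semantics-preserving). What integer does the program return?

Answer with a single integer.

Initial IR:
  t = 8
  v = t
  z = t + 0
  u = 2
  return v
After constant-fold (5 stmts):
  t = 8
  v = t
  z = t
  u = 2
  return v
After copy-propagate (5 stmts):
  t = 8
  v = 8
  z = 8
  u = 2
  return 8
After constant-fold (5 stmts):
  t = 8
  v = 8
  z = 8
  u = 2
  return 8
After dead-code-elim (1 stmts):
  return 8
Evaluate:
  t = 8  =>  t = 8
  v = t  =>  v = 8
  z = t + 0  =>  z = 8
  u = 2  =>  u = 2
  return v = 8

Answer: 8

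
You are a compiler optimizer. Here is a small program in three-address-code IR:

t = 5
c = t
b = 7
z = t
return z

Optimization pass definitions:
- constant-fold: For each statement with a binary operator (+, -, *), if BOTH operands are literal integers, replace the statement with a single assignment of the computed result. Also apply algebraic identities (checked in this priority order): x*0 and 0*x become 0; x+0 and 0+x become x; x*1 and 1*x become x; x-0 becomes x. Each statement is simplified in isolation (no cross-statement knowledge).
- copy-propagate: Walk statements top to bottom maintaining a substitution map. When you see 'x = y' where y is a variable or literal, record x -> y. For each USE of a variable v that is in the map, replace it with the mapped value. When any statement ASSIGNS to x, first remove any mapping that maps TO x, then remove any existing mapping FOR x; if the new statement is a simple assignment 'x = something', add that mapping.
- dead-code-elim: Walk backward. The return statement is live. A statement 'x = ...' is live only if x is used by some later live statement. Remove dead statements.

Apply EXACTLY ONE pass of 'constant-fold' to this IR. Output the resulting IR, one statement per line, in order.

Answer: t = 5
c = t
b = 7
z = t
return z

Derivation:
Applying constant-fold statement-by-statement:
  [1] t = 5  (unchanged)
  [2] c = t  (unchanged)
  [3] b = 7  (unchanged)
  [4] z = t  (unchanged)
  [5] return z  (unchanged)
Result (5 stmts):
  t = 5
  c = t
  b = 7
  z = t
  return z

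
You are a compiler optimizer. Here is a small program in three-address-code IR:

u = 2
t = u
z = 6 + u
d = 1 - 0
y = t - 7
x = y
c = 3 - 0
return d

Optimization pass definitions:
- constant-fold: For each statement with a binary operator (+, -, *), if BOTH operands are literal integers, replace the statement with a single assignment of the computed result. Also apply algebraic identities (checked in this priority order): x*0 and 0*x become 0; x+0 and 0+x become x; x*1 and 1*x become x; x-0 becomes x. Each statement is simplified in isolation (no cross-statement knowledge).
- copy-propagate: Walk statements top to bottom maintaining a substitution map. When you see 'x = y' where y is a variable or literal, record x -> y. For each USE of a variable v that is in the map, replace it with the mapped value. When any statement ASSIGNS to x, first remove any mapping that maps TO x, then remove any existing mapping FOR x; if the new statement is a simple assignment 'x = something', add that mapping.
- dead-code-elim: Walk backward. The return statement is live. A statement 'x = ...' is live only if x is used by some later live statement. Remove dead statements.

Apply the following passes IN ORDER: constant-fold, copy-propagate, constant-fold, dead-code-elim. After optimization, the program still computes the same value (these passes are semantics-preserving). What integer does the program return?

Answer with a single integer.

Initial IR:
  u = 2
  t = u
  z = 6 + u
  d = 1 - 0
  y = t - 7
  x = y
  c = 3 - 0
  return d
After constant-fold (8 stmts):
  u = 2
  t = u
  z = 6 + u
  d = 1
  y = t - 7
  x = y
  c = 3
  return d
After copy-propagate (8 stmts):
  u = 2
  t = 2
  z = 6 + 2
  d = 1
  y = 2 - 7
  x = y
  c = 3
  return 1
After constant-fold (8 stmts):
  u = 2
  t = 2
  z = 8
  d = 1
  y = -5
  x = y
  c = 3
  return 1
After dead-code-elim (1 stmts):
  return 1
Evaluate:
  u = 2  =>  u = 2
  t = u  =>  t = 2
  z = 6 + u  =>  z = 8
  d = 1 - 0  =>  d = 1
  y = t - 7  =>  y = -5
  x = y  =>  x = -5
  c = 3 - 0  =>  c = 3
  return d = 1

Answer: 1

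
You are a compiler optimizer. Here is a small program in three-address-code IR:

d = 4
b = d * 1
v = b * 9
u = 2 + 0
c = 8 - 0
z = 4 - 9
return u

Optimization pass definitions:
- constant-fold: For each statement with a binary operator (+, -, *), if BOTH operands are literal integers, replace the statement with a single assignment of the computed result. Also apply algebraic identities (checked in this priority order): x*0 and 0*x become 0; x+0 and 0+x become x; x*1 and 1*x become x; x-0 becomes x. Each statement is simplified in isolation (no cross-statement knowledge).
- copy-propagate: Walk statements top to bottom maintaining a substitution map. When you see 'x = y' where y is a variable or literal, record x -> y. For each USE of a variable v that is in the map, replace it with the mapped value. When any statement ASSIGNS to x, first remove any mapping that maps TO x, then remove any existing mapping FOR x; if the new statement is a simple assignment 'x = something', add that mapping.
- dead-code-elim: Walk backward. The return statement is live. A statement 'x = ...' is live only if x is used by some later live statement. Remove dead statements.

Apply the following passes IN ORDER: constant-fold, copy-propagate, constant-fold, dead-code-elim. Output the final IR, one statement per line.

Initial IR:
  d = 4
  b = d * 1
  v = b * 9
  u = 2 + 0
  c = 8 - 0
  z = 4 - 9
  return u
After constant-fold (7 stmts):
  d = 4
  b = d
  v = b * 9
  u = 2
  c = 8
  z = -5
  return u
After copy-propagate (7 stmts):
  d = 4
  b = 4
  v = 4 * 9
  u = 2
  c = 8
  z = -5
  return 2
After constant-fold (7 stmts):
  d = 4
  b = 4
  v = 36
  u = 2
  c = 8
  z = -5
  return 2
After dead-code-elim (1 stmts):
  return 2

Answer: return 2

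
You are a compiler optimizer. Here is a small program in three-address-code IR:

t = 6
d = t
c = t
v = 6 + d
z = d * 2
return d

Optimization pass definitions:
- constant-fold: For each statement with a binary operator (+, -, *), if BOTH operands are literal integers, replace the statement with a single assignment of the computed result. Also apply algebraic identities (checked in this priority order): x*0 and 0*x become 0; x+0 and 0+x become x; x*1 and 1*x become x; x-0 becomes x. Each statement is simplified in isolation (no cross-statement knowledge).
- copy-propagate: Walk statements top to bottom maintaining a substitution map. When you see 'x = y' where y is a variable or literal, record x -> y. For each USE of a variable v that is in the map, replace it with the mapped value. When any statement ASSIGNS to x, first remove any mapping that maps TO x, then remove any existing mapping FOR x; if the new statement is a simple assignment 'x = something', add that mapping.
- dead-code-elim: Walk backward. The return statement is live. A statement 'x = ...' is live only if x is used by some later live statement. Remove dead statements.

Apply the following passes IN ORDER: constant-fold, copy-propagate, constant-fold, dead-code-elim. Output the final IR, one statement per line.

Answer: return 6

Derivation:
Initial IR:
  t = 6
  d = t
  c = t
  v = 6 + d
  z = d * 2
  return d
After constant-fold (6 stmts):
  t = 6
  d = t
  c = t
  v = 6 + d
  z = d * 2
  return d
After copy-propagate (6 stmts):
  t = 6
  d = 6
  c = 6
  v = 6 + 6
  z = 6 * 2
  return 6
After constant-fold (6 stmts):
  t = 6
  d = 6
  c = 6
  v = 12
  z = 12
  return 6
After dead-code-elim (1 stmts):
  return 6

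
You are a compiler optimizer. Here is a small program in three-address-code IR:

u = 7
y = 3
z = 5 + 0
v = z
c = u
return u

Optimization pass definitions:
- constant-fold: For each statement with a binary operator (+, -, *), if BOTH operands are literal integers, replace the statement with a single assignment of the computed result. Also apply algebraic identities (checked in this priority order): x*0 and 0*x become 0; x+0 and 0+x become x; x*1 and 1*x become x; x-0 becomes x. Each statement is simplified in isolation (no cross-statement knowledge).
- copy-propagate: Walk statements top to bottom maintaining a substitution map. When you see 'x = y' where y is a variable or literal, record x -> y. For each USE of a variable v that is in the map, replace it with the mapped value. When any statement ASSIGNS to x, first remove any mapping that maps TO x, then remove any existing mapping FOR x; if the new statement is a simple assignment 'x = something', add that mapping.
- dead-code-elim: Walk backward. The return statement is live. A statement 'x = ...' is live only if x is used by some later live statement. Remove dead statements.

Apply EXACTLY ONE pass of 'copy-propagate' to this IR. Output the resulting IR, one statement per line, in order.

Applying copy-propagate statement-by-statement:
  [1] u = 7  (unchanged)
  [2] y = 3  (unchanged)
  [3] z = 5 + 0  (unchanged)
  [4] v = z  (unchanged)
  [5] c = u  -> c = 7
  [6] return u  -> return 7
Result (6 stmts):
  u = 7
  y = 3
  z = 5 + 0
  v = z
  c = 7
  return 7

Answer: u = 7
y = 3
z = 5 + 0
v = z
c = 7
return 7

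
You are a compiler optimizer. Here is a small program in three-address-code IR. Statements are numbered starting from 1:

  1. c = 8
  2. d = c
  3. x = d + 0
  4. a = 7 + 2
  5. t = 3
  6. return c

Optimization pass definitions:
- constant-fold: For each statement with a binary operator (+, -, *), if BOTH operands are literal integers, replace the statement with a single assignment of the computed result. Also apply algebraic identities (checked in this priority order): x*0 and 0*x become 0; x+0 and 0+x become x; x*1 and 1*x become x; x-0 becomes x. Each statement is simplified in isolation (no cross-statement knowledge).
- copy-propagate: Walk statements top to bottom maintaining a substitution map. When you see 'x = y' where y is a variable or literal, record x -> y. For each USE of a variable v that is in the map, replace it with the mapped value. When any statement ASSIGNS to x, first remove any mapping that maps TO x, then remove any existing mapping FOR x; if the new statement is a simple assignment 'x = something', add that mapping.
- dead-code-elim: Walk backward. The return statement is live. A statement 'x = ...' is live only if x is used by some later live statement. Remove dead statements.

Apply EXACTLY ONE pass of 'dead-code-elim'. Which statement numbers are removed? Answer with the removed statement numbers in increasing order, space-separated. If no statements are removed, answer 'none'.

Backward liveness scan:
Stmt 1 'c = 8': KEEP (c is live); live-in = []
Stmt 2 'd = c': DEAD (d not in live set ['c'])
Stmt 3 'x = d + 0': DEAD (x not in live set ['c'])
Stmt 4 'a = 7 + 2': DEAD (a not in live set ['c'])
Stmt 5 't = 3': DEAD (t not in live set ['c'])
Stmt 6 'return c': KEEP (return); live-in = ['c']
Removed statement numbers: [2, 3, 4, 5]
Surviving IR:
  c = 8
  return c

Answer: 2 3 4 5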